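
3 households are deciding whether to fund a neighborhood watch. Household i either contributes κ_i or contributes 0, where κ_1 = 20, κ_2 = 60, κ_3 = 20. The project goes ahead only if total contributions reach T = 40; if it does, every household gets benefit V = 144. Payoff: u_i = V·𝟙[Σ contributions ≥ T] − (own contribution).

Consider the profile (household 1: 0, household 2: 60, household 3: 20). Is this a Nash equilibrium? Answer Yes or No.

Total = 80 ≥ 40: provided.
Household 1 (pledges 0, payoff 144): pledging 20 → total 100, payoff 124. No gain.
Household 2 (pledges 60, payoff 84): dropping to 0 → total 20, payoff 0. No gain.
Household 3 (pledges 20, payoff 124): dropping to 0 → total 60, payoff 144. Profitable deviation.

No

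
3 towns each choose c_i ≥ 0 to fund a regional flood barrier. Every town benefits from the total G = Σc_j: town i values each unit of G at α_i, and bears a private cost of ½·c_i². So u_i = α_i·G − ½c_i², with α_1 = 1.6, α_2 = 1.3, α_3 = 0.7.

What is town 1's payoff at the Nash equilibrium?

4.48

Town i's FOC: ∂u_i/∂c_i = α_i − c_i = 0, so c_i* = α_i.
NE contributions = (1.6, 1.3, 0.7); G = 3.6.
u_1 = α_1·G − ½·(c_1)² = 1.6·3.6 − ½·1.6² = 4.48.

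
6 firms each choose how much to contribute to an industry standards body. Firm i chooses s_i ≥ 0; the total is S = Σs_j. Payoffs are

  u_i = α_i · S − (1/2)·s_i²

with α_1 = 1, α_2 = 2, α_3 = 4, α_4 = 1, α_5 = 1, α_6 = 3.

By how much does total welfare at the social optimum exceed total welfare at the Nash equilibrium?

304

Firm i's FOC: ∂u_i/∂s_i = α_i − s_i = 0, so s_i* = α_i.
NE contributions = (1, 2, 4, 1, 1, 3); S = 12.
W^NE = (Σα)·S − ½Σα_i² = 12² − ½·32 = 128.
Planner sets s_i = Σα_j = 12 for every i, so S^SO = 6·12 = 72.
W^SO = (Σα)·S^SO − ½·6·(Σα)² = (6/2)·12² = 432.
Deadweight loss = W^SO − W^NE = 304.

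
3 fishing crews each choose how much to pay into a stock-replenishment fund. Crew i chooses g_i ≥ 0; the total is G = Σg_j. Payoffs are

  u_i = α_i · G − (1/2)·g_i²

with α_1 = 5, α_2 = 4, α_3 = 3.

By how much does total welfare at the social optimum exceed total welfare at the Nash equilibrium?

Crew i's FOC: ∂u_i/∂g_i = α_i − g_i = 0, so g_i* = α_i.
NE contributions = (5, 4, 3); G = 12.
W^NE = (Σα)·G − ½Σα_i² = 12² − ½·50 = 119.
Planner sets g_i = Σα_j = 12 for every i, so G^SO = 3·12 = 36.
W^SO = (Σα)·G^SO − ½·3·(Σα)² = (3/2)·12² = 216.
Deadweight loss = W^SO − W^NE = 97.

97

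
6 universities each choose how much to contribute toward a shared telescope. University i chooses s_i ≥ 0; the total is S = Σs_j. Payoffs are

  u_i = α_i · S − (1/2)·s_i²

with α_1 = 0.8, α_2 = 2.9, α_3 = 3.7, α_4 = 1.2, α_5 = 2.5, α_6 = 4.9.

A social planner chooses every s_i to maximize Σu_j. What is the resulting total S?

Planner FOC: ∂(Σu_j)/∂s_i = (Σα_j) − s_i = 0, so s_i^SO = Σα_j = 16 for every i; S^SO = 96.

96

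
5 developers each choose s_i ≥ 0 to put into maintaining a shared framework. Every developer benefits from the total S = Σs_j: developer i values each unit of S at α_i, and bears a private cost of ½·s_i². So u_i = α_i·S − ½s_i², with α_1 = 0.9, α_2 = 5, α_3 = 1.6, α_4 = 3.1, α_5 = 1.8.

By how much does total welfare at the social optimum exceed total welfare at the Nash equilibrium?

251.25

Developer i's FOC: ∂u_i/∂s_i = α_i − s_i = 0, so s_i* = α_i.
NE contributions = (0.9, 5, 1.6, 3.1, 1.8); S = 12.4.
W^NE = (Σα)·S − ½Σα_i² = 12.4² − ½·41.22 = 133.15.
Planner sets s_i = Σα_j = 12.4 for every i, so S^SO = 5·12.4 = 62.
W^SO = (Σα)·S^SO − ½·5·(Σα)² = (5/2)·12.4² = 384.4.
Deadweight loss = W^SO − W^NE = 251.25.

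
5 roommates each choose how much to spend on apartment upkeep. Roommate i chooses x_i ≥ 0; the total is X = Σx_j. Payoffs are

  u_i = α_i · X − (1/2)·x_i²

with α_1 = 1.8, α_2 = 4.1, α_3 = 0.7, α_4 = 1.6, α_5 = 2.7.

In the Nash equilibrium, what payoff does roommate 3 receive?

Roommate i's FOC: ∂u_i/∂x_i = α_i − x_i = 0, so x_i* = α_i.
NE contributions = (1.8, 4.1, 0.7, 1.6, 2.7); X = 10.9.
u_3 = α_3·X − ½·(x_3)² = 0.7·10.9 − ½·0.7² = 7.385.

7.385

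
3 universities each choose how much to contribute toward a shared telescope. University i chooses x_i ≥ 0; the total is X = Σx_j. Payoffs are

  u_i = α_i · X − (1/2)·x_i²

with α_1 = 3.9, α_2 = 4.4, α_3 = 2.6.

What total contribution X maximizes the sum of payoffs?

32.7

Planner FOC: ∂(Σu_j)/∂x_i = (Σα_j) − x_i = 0, so x_i^SO = Σα_j = 10.9 for every i; X^SO = 32.7.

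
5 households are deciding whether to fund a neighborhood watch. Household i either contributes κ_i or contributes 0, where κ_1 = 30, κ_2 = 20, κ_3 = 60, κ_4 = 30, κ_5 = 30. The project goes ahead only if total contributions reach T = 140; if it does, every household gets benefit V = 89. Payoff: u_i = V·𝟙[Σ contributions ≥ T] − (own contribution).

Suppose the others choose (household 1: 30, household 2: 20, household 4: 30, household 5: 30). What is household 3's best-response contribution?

Others' total = 110. Contributing 60 brings total to 170 ≥ 140: gain V − κ_3 = 29.
Best response: 60.

60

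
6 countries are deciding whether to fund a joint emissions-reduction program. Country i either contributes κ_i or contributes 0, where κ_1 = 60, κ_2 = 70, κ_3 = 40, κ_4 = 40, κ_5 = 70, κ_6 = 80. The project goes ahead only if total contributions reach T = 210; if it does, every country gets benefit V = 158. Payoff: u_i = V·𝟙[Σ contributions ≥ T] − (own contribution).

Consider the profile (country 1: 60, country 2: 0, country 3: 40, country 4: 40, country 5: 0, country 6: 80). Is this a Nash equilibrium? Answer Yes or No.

Total = 220 ≥ 210: provided.
Country 1 (pledges 60, payoff 98): dropping to 0 → total 160, payoff 0. No gain.
Country 2 (pledges 0, payoff 158): pledging 70 → total 290, payoff 88. No gain.
Country 3 (pledges 40, payoff 118): dropping to 0 → total 180, payoff 0. No gain.
Country 4 (pledges 40, payoff 118): dropping to 0 → total 180, payoff 0. No gain.
Country 5 (pledges 0, payoff 158): pledging 70 → total 290, payoff 88. No gain.
Country 6 (pledges 80, payoff 78): dropping to 0 → total 140, payoff 0. No gain.

Yes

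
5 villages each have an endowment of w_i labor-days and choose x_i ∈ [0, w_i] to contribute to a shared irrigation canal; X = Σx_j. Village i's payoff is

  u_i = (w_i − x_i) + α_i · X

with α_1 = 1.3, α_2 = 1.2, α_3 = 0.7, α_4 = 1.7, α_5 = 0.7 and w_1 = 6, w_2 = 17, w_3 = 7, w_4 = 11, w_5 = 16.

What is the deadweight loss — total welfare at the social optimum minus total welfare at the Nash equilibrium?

∂u_i/∂x_i = α_i − 1, so village i contributes w_i if α_i > 1, else 0.
α_i > 1 for i ∈ {1, 2, 4}; NE contributions (6, 17, 0, 11, 0), X = 34.
W^NE = Σw_i − X^NE + (Σα_i)·X^NE = 57 + 4.6·34 = 213.4.
Planner: ∂(Σu_j)/∂x_i = Σα_j − 1 = 4.6 > 0, so everyone contributes w_i; X^SO = 57, W^SO = 57 + 4.6·57 = 319.2.
Deadweight loss = 105.8.

105.8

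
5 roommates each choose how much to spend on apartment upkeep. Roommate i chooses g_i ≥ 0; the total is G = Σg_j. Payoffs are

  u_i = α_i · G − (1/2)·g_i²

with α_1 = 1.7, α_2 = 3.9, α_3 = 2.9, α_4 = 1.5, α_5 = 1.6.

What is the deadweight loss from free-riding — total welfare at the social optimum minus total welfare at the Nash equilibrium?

Roommate i's FOC: ∂u_i/∂g_i = α_i − g_i = 0, so g_i* = α_i.
NE contributions = (1.7, 3.9, 2.9, 1.5, 1.6); G = 11.6.
W^NE = (Σα)·G − ½Σα_i² = 11.6² − ½·31.32 = 118.9.
Planner sets g_i = Σα_j = 11.6 for every i, so G^SO = 5·11.6 = 58.
W^SO = (Σα)·G^SO − ½·5·(Σα)² = (5/2)·11.6² = 336.4.
Deadweight loss = W^SO − W^NE = 217.5.

217.5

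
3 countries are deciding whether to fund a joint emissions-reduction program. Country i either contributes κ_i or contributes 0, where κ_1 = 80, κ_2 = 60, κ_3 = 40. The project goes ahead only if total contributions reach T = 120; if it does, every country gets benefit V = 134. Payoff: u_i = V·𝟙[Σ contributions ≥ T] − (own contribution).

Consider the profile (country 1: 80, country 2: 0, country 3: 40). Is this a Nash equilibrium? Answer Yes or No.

Yes

Total = 120 ≥ 120: provided.
Country 1 (pledges 80, payoff 54): dropping to 0 → total 40, payoff 0. No gain.
Country 2 (pledges 0, payoff 134): pledging 60 → total 180, payoff 74. No gain.
Country 3 (pledges 40, payoff 94): dropping to 0 → total 80, payoff 0. No gain.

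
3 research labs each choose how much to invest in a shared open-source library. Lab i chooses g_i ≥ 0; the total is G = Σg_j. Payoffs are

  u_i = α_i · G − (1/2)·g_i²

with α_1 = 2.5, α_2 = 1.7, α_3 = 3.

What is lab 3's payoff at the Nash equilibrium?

Lab i's FOC: ∂u_i/∂g_i = α_i − g_i = 0, so g_i* = α_i.
NE contributions = (2.5, 1.7, 3); G = 7.2.
u_3 = α_3·G − ½·(g_3)² = 3·7.2 − ½·3² = 17.1.

17.1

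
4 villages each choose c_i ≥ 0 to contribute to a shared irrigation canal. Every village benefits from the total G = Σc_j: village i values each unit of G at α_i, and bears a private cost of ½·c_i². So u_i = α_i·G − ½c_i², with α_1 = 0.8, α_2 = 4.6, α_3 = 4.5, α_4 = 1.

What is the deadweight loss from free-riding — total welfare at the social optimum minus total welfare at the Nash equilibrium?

Village i's FOC: ∂u_i/∂c_i = α_i − c_i = 0, so c_i* = α_i.
NE contributions = (0.8, 4.6, 4.5, 1); G = 10.9.
W^NE = (Σα)·G − ½Σα_i² = 10.9² − ½·43.05 = 97.285.
Planner sets c_i = Σα_j = 10.9 for every i, so G^SO = 4·10.9 = 43.6.
W^SO = (Σα)·G^SO − ½·4·(Σα)² = (4/2)·10.9² = 237.62.
Deadweight loss = W^SO − W^NE = 140.335.

140.335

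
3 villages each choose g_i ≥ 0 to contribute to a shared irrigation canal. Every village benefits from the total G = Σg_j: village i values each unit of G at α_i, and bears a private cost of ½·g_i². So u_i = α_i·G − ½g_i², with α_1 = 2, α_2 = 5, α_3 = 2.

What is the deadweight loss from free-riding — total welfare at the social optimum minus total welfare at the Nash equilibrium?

Village i's FOC: ∂u_i/∂g_i = α_i − g_i = 0, so g_i* = α_i.
NE contributions = (2, 5, 2); G = 9.
W^NE = (Σα)·G − ½Σα_i² = 9² − ½·33 = 64.5.
Planner sets g_i = Σα_j = 9 for every i, so G^SO = 3·9 = 27.
W^SO = (Σα)·G^SO − ½·3·(Σα)² = (3/2)·9² = 121.5.
Deadweight loss = W^SO − W^NE = 57.

57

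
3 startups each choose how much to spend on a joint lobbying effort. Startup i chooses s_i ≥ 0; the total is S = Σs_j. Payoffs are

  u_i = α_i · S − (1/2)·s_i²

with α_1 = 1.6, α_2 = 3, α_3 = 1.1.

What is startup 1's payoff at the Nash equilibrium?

Startup i's FOC: ∂u_i/∂s_i = α_i − s_i = 0, so s_i* = α_i.
NE contributions = (1.6, 3, 1.1); S = 5.7.
u_1 = α_1·S − ½·(s_1)² = 1.6·5.7 − ½·1.6² = 7.84.

7.84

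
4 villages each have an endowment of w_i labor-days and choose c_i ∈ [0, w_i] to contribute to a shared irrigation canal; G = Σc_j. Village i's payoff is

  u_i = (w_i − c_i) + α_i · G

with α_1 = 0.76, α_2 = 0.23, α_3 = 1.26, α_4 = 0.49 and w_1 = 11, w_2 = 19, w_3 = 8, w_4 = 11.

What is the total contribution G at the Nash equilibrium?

8

∂u_i/∂c_i = α_i − 1, so village i contributes w_i if α_i > 1, else 0.
α_i > 1 for i ∈ {3}; NE contributions (0, 0, 8, 0), G = 8.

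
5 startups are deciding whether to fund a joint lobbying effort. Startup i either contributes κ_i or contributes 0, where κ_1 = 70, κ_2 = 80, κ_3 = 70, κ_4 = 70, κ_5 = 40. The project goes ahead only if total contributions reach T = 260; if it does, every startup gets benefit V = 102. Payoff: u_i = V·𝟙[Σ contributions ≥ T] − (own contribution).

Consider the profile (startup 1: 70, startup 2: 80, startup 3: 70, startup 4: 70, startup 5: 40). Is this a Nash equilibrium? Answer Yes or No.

Total = 330 ≥ 260: provided.
Startup 1 (pledges 70, payoff 32): dropping to 0 → total 260, payoff 102. Profitable deviation.

No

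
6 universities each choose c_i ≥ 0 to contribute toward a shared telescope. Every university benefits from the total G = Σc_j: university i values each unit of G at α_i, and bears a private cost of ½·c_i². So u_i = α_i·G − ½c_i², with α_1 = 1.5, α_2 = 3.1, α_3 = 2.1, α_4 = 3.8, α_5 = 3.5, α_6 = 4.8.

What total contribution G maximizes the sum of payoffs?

112.8

Planner FOC: ∂(Σu_j)/∂c_i = (Σα_j) − c_i = 0, so c_i^SO = Σα_j = 18.8 for every i; G^SO = 112.8.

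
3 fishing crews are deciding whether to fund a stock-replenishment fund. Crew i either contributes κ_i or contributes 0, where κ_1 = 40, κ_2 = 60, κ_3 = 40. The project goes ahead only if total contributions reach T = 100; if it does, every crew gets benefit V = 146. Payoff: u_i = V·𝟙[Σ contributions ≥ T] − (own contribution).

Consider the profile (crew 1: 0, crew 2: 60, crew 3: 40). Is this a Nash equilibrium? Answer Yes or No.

Yes

Total = 100 ≥ 100: provided.
Crew 1 (pledges 0, payoff 146): pledging 40 → total 140, payoff 106. No gain.
Crew 2 (pledges 60, payoff 86): dropping to 0 → total 40, payoff 0. No gain.
Crew 3 (pledges 40, payoff 106): dropping to 0 → total 60, payoff 0. No gain.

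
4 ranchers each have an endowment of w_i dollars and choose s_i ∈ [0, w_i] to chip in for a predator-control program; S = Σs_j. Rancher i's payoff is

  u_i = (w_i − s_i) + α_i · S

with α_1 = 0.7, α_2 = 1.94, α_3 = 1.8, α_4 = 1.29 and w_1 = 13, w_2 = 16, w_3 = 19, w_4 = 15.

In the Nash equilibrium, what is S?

50

∂u_i/∂s_i = α_i − 1, so rancher i contributes w_i if α_i > 1, else 0.
α_i > 1 for i ∈ {2, 3, 4}; NE contributions (0, 16, 19, 15), S = 50.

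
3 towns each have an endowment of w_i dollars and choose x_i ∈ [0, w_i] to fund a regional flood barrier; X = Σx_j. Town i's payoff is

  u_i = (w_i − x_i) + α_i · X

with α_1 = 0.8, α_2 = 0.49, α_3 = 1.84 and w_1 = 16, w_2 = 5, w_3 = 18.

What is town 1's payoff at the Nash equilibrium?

30.4

∂u_i/∂x_i = α_i − 1, so town i contributes w_i if α_i > 1, else 0.
α_i > 1 for i ∈ {3}; NE contributions (0, 0, 18), X = 18.
u_1 = (16 − 0) + 0.8·18 = 30.4.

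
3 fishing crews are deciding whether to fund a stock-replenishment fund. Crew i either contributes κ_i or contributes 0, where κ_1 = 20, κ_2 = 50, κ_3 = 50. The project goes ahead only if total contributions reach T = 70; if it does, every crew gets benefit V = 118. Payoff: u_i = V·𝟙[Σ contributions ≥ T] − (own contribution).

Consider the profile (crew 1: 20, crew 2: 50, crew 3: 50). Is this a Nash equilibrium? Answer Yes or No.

No

Total = 120 ≥ 70: provided.
Crew 1 (pledges 20, payoff 98): dropping to 0 → total 100, payoff 118. Profitable deviation.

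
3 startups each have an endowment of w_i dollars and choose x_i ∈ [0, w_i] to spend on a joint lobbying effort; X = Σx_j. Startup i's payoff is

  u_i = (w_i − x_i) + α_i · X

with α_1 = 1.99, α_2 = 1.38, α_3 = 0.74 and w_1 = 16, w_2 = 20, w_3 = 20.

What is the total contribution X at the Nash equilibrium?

36

∂u_i/∂x_i = α_i − 1, so startup i contributes w_i if α_i > 1, else 0.
α_i > 1 for i ∈ {1, 2}; NE contributions (16, 20, 0), X = 36.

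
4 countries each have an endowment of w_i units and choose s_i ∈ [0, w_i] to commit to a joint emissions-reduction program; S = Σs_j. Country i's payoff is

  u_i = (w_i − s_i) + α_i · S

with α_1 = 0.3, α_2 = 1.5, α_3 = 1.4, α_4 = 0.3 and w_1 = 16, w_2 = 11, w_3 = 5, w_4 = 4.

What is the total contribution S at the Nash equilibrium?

∂u_i/∂s_i = α_i − 1, so country i contributes w_i if α_i > 1, else 0.
α_i > 1 for i ∈ {2, 3}; NE contributions (0, 11, 5, 0), S = 16.

16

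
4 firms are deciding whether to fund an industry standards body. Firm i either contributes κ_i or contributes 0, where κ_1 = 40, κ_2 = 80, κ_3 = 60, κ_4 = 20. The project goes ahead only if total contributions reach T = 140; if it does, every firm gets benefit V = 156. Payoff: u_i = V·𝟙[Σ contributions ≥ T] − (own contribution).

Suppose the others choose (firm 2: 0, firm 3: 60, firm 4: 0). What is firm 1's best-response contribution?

0

Others' total = 60. Even contributing 40 gives 100 < 140: no benefit either way.
Best response: 0.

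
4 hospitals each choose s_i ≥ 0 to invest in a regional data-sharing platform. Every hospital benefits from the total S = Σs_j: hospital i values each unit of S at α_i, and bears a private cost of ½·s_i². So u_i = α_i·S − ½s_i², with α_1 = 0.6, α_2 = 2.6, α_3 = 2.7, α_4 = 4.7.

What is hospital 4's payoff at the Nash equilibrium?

38.775

Hospital i's FOC: ∂u_i/∂s_i = α_i − s_i = 0, so s_i* = α_i.
NE contributions = (0.6, 2.6, 2.7, 4.7); S = 10.6.
u_4 = α_4·S − ½·(s_4)² = 4.7·10.6 − ½·4.7² = 38.775.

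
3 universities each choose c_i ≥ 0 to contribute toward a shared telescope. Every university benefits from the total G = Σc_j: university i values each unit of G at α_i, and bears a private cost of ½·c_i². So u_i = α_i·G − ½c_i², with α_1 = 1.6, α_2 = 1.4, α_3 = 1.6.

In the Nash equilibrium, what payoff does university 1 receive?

University i's FOC: ∂u_i/∂c_i = α_i − c_i = 0, so c_i* = α_i.
NE contributions = (1.6, 1.4, 1.6); G = 4.6.
u_1 = α_1·G − ½·(c_1)² = 1.6·4.6 − ½·1.6² = 6.08.

6.08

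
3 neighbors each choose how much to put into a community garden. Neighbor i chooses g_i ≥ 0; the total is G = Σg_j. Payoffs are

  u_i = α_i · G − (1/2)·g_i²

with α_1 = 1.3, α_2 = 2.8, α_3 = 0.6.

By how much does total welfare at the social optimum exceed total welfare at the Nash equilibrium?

15.99

Neighbor i's FOC: ∂u_i/∂g_i = α_i − g_i = 0, so g_i* = α_i.
NE contributions = (1.3, 2.8, 0.6); G = 4.7.
W^NE = (Σα)·G − ½Σα_i² = 4.7² − ½·9.89 = 17.145.
Planner sets g_i = Σα_j = 4.7 for every i, so G^SO = 3·4.7 = 14.1.
W^SO = (Σα)·G^SO − ½·3·(Σα)² = (3/2)·4.7² = 33.135.
Deadweight loss = W^SO − W^NE = 15.99.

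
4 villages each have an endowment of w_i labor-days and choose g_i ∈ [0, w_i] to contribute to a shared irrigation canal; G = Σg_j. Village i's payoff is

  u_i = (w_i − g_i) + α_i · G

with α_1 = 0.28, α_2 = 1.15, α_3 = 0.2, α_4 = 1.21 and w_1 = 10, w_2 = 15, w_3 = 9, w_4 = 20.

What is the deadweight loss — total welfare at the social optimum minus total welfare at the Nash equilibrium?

∂u_i/∂g_i = α_i − 1, so village i contributes w_i if α_i > 1, else 0.
α_i > 1 for i ∈ {2, 4}; NE contributions (0, 15, 0, 20), G = 35.
W^NE = Σw_i − G^NE + (Σα_i)·G^NE = 54 + 1.84·35 = 118.4.
Planner: ∂(Σu_j)/∂g_i = Σα_j − 1 = 1.84 > 0, so everyone contributes w_i; G^SO = 54, W^SO = 54 + 1.84·54 = 153.36.
Deadweight loss = 34.96.

34.96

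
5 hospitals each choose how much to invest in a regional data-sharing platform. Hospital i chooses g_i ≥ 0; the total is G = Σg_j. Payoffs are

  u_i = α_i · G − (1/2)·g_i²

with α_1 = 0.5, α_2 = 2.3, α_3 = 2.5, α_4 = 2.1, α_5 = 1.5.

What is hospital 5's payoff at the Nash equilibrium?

12.225

Hospital i's FOC: ∂u_i/∂g_i = α_i − g_i = 0, so g_i* = α_i.
NE contributions = (0.5, 2.3, 2.5, 2.1, 1.5); G = 8.9.
u_5 = α_5·G − ½·(g_5)² = 1.5·8.9 − ½·1.5² = 12.225.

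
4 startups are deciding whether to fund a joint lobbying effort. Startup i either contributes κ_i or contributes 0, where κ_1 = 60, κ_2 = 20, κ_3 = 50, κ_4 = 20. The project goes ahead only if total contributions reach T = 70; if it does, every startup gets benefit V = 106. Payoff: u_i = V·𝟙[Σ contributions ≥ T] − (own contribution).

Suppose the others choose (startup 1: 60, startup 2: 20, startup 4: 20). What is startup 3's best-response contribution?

0

Others' total = 100 ≥ 70; contributing adds cost 50 for no extra benefit.
Best response: 0.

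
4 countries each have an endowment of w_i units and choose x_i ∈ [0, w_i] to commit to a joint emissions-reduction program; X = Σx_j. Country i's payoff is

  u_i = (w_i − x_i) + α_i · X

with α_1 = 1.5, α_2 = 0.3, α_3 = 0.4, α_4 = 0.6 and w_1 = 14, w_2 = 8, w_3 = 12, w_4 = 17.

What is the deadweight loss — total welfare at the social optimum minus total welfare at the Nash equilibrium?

∂u_i/∂x_i = α_i − 1, so country i contributes w_i if α_i > 1, else 0.
α_i > 1 for i ∈ {1}; NE contributions (14, 0, 0, 0), X = 14.
W^NE = Σw_i − X^NE + (Σα_i)·X^NE = 51 + 1.8·14 = 76.2.
Planner: ∂(Σu_j)/∂x_i = Σα_j − 1 = 1.8 > 0, so everyone contributes w_i; X^SO = 51, W^SO = 51 + 1.8·51 = 142.8.
Deadweight loss = 66.6.

66.6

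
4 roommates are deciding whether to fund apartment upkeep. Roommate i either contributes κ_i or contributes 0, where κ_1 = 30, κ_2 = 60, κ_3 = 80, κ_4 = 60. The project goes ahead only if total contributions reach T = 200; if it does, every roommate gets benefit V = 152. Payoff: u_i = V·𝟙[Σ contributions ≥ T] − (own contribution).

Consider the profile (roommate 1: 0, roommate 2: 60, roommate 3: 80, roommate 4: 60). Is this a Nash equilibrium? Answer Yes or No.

Yes

Total = 200 ≥ 200: provided.
Roommate 1 (pledges 0, payoff 152): pledging 30 → total 230, payoff 122. No gain.
Roommate 2 (pledges 60, payoff 92): dropping to 0 → total 140, payoff 0. No gain.
Roommate 3 (pledges 80, payoff 72): dropping to 0 → total 120, payoff 0. No gain.
Roommate 4 (pledges 60, payoff 92): dropping to 0 → total 140, payoff 0. No gain.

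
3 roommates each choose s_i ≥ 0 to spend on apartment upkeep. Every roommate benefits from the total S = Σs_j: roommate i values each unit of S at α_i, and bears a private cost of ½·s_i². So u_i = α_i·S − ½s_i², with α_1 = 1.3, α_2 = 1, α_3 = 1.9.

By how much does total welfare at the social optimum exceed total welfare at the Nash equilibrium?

11.97

Roommate i's FOC: ∂u_i/∂s_i = α_i − s_i = 0, so s_i* = α_i.
NE contributions = (1.3, 1, 1.9); S = 4.2.
W^NE = (Σα)·S − ½Σα_i² = 4.2² − ½·6.3 = 14.49.
Planner sets s_i = Σα_j = 4.2 for every i, so S^SO = 3·4.2 = 12.6.
W^SO = (Σα)·S^SO − ½·3·(Σα)² = (3/2)·4.2² = 26.46.
Deadweight loss = W^SO − W^NE = 11.97.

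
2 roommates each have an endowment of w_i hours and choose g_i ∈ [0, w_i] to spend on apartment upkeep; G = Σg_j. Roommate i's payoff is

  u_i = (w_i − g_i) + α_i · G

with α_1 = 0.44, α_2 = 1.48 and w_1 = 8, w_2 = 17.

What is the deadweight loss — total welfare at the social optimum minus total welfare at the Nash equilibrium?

7.36

∂u_i/∂g_i = α_i − 1, so roommate i contributes w_i if α_i > 1, else 0.
α_i > 1 for i ∈ {2}; NE contributions (0, 17), G = 17.
W^NE = Σw_i − G^NE + (Σα_i)·G^NE = 25 + 0.92·17 = 40.64.
Planner: ∂(Σu_j)/∂g_i = Σα_j − 1 = 0.92 > 0, so everyone contributes w_i; G^SO = 25, W^SO = 25 + 0.92·25 = 48.
Deadweight loss = 7.36.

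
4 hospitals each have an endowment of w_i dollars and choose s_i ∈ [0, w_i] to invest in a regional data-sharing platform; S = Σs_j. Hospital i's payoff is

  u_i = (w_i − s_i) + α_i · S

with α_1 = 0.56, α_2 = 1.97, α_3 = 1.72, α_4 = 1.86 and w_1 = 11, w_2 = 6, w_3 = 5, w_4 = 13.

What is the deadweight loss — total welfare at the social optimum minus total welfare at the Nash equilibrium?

∂u_i/∂s_i = α_i − 1, so hospital i contributes w_i if α_i > 1, else 0.
α_i > 1 for i ∈ {2, 3, 4}; NE contributions (0, 6, 5, 13), S = 24.
W^NE = Σw_i − S^NE + (Σα_i)·S^NE = 35 + 5.11·24 = 157.64.
Planner: ∂(Σu_j)/∂s_i = Σα_j − 1 = 5.11 > 0, so everyone contributes w_i; S^SO = 35, W^SO = 35 + 5.11·35 = 213.85.
Deadweight loss = 56.21.

56.21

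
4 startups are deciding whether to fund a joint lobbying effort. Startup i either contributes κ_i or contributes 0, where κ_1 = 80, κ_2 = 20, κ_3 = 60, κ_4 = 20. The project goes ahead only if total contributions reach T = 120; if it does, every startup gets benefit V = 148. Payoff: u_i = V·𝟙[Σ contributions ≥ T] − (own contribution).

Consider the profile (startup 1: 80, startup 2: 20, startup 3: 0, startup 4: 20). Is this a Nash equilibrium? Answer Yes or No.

Total = 120 ≥ 120: provided.
Startup 1 (pledges 80, payoff 68): dropping to 0 → total 40, payoff 0. No gain.
Startup 2 (pledges 20, payoff 128): dropping to 0 → total 100, payoff 0. No gain.
Startup 3 (pledges 0, payoff 148): pledging 60 → total 180, payoff 88. No gain.
Startup 4 (pledges 20, payoff 128): dropping to 0 → total 100, payoff 0. No gain.

Yes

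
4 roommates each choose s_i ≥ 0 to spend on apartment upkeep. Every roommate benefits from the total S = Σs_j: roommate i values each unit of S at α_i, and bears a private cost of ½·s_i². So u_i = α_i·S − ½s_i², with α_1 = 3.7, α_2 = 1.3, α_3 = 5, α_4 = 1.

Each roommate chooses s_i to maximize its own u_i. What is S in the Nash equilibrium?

11

Roommate i's FOC: ∂u_i/∂s_i = α_i − s_i = 0, so s_i* = α_i.
NE contributions = (3.7, 1.3, 5, 1); S = 11.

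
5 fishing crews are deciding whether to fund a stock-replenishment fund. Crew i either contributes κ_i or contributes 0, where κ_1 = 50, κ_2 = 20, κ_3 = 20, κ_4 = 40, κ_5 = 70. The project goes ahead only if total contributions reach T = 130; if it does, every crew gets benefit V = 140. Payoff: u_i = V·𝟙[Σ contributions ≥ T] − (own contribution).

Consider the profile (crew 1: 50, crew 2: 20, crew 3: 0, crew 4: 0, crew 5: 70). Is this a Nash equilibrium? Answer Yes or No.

Yes

Total = 140 ≥ 130: provided.
Crew 1 (pledges 50, payoff 90): dropping to 0 → total 90, payoff 0. No gain.
Crew 2 (pledges 20, payoff 120): dropping to 0 → total 120, payoff 0. No gain.
Crew 3 (pledges 0, payoff 140): pledging 20 → total 160, payoff 120. No gain.
Crew 4 (pledges 0, payoff 140): pledging 40 → total 180, payoff 100. No gain.
Crew 5 (pledges 70, payoff 70): dropping to 0 → total 70, payoff 0. No gain.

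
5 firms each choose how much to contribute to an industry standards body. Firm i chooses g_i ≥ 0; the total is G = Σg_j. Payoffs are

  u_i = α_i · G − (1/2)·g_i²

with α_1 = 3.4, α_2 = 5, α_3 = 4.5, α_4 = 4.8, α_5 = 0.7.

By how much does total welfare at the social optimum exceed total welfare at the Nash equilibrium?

Firm i's FOC: ∂u_i/∂g_i = α_i − g_i = 0, so g_i* = α_i.
NE contributions = (3.4, 5, 4.5, 4.8, 0.7); G = 18.4.
W^NE = (Σα)·G − ½Σα_i² = 18.4² − ½·80.34 = 298.39.
Planner sets g_i = Σα_j = 18.4 for every i, so G^SO = 5·18.4 = 92.
W^SO = (Σα)·G^SO − ½·5·(Σα)² = (5/2)·18.4² = 846.4.
Deadweight loss = W^SO − W^NE = 548.01.

548.01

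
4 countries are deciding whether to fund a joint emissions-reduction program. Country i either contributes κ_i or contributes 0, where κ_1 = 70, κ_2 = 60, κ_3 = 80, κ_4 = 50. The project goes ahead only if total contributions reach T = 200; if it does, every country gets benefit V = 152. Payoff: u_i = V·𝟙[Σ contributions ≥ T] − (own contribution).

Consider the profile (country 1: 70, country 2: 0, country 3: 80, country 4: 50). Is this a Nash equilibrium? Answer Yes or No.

Yes

Total = 200 ≥ 200: provided.
Country 1 (pledges 70, payoff 82): dropping to 0 → total 130, payoff 0. No gain.
Country 2 (pledges 0, payoff 152): pledging 60 → total 260, payoff 92. No gain.
Country 3 (pledges 80, payoff 72): dropping to 0 → total 120, payoff 0. No gain.
Country 4 (pledges 50, payoff 102): dropping to 0 → total 150, payoff 0. No gain.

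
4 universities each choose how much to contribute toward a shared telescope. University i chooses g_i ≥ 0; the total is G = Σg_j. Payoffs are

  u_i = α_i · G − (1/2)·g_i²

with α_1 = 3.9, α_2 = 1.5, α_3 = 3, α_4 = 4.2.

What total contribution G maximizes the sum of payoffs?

50.4

Planner FOC: ∂(Σu_j)/∂g_i = (Σα_j) − g_i = 0, so g_i^SO = Σα_j = 12.6 for every i; G^SO = 50.4.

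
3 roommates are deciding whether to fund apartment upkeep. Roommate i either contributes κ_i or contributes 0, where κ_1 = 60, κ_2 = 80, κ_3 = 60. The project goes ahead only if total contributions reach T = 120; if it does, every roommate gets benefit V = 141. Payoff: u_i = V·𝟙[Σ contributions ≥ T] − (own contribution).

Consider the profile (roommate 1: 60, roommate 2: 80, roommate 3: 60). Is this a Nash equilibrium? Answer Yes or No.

Total = 200 ≥ 120: provided.
Roommate 1 (pledges 60, payoff 81): dropping to 0 → total 140, payoff 141. Profitable deviation.

No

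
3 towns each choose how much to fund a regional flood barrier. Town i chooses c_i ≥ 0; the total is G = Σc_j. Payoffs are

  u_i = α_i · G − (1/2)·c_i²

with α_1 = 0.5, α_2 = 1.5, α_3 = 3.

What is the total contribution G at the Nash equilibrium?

5

Town i's FOC: ∂u_i/∂c_i = α_i − c_i = 0, so c_i* = α_i.
NE contributions = (0.5, 1.5, 3); G = 5.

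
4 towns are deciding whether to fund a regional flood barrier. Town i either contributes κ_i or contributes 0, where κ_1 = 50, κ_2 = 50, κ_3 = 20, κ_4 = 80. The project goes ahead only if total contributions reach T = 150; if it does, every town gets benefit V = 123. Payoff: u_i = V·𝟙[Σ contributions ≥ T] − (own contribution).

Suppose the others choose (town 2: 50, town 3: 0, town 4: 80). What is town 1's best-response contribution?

Others' total = 130. Contributing 50 brings total to 180 ≥ 150: gain V − κ_1 = 73.
Best response: 50.

50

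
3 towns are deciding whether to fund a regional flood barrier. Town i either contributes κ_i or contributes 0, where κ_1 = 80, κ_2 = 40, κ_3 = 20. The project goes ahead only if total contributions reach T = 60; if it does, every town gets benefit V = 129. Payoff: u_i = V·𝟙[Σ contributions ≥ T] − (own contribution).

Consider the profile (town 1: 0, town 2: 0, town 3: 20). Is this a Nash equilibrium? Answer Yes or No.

Total = 20 < 60: not provided.
Town 1 (pledges 0, payoff 0): pledging 80 → total 100, payoff 49. Profitable deviation.

No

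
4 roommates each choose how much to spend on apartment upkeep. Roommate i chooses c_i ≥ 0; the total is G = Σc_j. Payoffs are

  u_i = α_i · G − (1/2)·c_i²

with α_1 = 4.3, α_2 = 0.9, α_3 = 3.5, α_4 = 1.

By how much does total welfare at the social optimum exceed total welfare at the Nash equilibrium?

Roommate i's FOC: ∂u_i/∂c_i = α_i − c_i = 0, so c_i* = α_i.
NE contributions = (4.3, 0.9, 3.5, 1); G = 9.7.
W^NE = (Σα)·G − ½Σα_i² = 9.7² − ½·32.55 = 77.815.
Planner sets c_i = Σα_j = 9.7 for every i, so G^SO = 4·9.7 = 38.8.
W^SO = (Σα)·G^SO − ½·4·(Σα)² = (4/2)·9.7² = 188.18.
Deadweight loss = W^SO − W^NE = 110.365.

110.365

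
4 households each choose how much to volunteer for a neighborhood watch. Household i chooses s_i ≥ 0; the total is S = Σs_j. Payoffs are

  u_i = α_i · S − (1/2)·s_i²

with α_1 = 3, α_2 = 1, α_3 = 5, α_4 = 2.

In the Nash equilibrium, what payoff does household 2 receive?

Household i's FOC: ∂u_i/∂s_i = α_i − s_i = 0, so s_i* = α_i.
NE contributions = (3, 1, 5, 2); S = 11.
u_2 = α_2·S − ½·(s_2)² = 1·11 − ½·1² = 10.5.

10.5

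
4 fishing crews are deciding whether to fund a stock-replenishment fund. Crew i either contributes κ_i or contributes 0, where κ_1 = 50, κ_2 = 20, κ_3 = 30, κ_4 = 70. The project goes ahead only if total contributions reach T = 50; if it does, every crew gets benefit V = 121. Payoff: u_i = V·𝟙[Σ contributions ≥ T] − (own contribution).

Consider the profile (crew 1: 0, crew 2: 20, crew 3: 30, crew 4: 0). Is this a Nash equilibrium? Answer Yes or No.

Yes

Total = 50 ≥ 50: provided.
Crew 1 (pledges 0, payoff 121): pledging 50 → total 100, payoff 71. No gain.
Crew 2 (pledges 20, payoff 101): dropping to 0 → total 30, payoff 0. No gain.
Crew 3 (pledges 30, payoff 91): dropping to 0 → total 20, payoff 0. No gain.
Crew 4 (pledges 0, payoff 121): pledging 70 → total 120, payoff 51. No gain.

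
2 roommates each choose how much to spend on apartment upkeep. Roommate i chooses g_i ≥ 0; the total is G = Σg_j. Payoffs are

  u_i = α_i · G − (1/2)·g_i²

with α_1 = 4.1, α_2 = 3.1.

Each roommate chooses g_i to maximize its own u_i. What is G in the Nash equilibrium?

Roommate i's FOC: ∂u_i/∂g_i = α_i − g_i = 0, so g_i* = α_i.
NE contributions = (4.1, 3.1); G = 7.2.

7.2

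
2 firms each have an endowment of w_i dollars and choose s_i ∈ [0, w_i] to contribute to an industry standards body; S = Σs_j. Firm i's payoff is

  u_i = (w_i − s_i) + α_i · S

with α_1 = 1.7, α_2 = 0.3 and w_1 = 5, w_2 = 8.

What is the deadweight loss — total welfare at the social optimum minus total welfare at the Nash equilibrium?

8

∂u_i/∂s_i = α_i − 1, so firm i contributes w_i if α_i > 1, else 0.
α_i > 1 for i ∈ {1}; NE contributions (5, 0), S = 5.
W^NE = Σw_i − S^NE + (Σα_i)·S^NE = 13 + 1·5 = 18.
Planner: ∂(Σu_j)/∂s_i = Σα_j − 1 = 1 > 0, so everyone contributes w_i; S^SO = 13, W^SO = 13 + 1·13 = 26.
Deadweight loss = 8.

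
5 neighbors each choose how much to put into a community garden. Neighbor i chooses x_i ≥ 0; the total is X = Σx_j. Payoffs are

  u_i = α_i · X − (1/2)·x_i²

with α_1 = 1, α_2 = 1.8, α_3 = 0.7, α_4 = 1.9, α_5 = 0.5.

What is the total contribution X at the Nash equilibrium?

Neighbor i's FOC: ∂u_i/∂x_i = α_i − x_i = 0, so x_i* = α_i.
NE contributions = (1, 1.8, 0.7, 1.9, 0.5); X = 5.9.

5.9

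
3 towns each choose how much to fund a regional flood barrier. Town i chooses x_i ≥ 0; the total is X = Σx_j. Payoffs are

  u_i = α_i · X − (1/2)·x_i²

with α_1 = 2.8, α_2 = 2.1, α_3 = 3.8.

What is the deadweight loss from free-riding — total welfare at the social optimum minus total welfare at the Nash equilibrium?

Town i's FOC: ∂u_i/∂x_i = α_i − x_i = 0, so x_i* = α_i.
NE contributions = (2.8, 2.1, 3.8); X = 8.7.
W^NE = (Σα)·X − ½Σα_i² = 8.7² − ½·26.69 = 62.345.
Planner sets x_i = Σα_j = 8.7 for every i, so X^SO = 3·8.7 = 26.1.
W^SO = (Σα)·X^SO − ½·3·(Σα)² = (3/2)·8.7² = 113.535.
Deadweight loss = W^SO − W^NE = 51.19.

51.19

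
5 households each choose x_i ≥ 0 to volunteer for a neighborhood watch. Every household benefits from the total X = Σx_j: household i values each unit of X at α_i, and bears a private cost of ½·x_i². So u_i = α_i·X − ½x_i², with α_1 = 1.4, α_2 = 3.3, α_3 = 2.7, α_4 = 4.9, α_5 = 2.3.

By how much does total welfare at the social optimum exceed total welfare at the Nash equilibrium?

Household i's FOC: ∂u_i/∂x_i = α_i − x_i = 0, so x_i* = α_i.
NE contributions = (1.4, 3.3, 2.7, 4.9, 2.3); X = 14.6.
W^NE = (Σα)·X − ½Σα_i² = 14.6² − ½·49.44 = 188.44.
Planner sets x_i = Σα_j = 14.6 for every i, so X^SO = 5·14.6 = 73.
W^SO = (Σα)·X^SO − ½·5·(Σα)² = (5/2)·14.6² = 532.9.
Deadweight loss = W^SO − W^NE = 344.46.

344.46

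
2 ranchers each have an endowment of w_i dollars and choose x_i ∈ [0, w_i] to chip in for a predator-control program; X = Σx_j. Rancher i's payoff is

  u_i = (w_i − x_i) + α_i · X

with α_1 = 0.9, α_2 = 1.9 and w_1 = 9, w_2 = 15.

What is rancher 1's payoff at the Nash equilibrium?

22.5

∂u_i/∂x_i = α_i − 1, so rancher i contributes w_i if α_i > 1, else 0.
α_i > 1 for i ∈ {2}; NE contributions (0, 15), X = 15.
u_1 = (9 − 0) + 0.9·15 = 22.5.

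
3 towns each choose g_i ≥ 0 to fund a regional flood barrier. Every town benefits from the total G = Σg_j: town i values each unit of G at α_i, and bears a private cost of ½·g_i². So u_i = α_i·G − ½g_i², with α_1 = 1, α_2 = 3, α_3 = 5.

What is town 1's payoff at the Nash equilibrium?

Town i's FOC: ∂u_i/∂g_i = α_i − g_i = 0, so g_i* = α_i.
NE contributions = (1, 3, 5); G = 9.
u_1 = α_1·G − ½·(g_1)² = 1·9 − ½·1² = 8.5.

8.5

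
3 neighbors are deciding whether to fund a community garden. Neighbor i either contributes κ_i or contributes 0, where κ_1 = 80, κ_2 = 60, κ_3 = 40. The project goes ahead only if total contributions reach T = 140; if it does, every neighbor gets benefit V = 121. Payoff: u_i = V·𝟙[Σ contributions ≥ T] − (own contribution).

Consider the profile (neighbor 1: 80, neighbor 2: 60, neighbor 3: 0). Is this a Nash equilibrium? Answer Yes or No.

Yes

Total = 140 ≥ 140: provided.
Neighbor 1 (pledges 80, payoff 41): dropping to 0 → total 60, payoff 0. No gain.
Neighbor 2 (pledges 60, payoff 61): dropping to 0 → total 80, payoff 0. No gain.
Neighbor 3 (pledges 0, payoff 121): pledging 40 → total 180, payoff 81. No gain.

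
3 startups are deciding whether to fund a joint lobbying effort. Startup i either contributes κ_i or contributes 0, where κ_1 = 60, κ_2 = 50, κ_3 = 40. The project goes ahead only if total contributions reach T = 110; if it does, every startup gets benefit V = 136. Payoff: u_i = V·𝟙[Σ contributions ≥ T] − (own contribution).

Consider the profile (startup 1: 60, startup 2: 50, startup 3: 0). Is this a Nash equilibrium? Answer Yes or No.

Yes

Total = 110 ≥ 110: provided.
Startup 1 (pledges 60, payoff 76): dropping to 0 → total 50, payoff 0. No gain.
Startup 2 (pledges 50, payoff 86): dropping to 0 → total 60, payoff 0. No gain.
Startup 3 (pledges 0, payoff 136): pledging 40 → total 150, payoff 96. No gain.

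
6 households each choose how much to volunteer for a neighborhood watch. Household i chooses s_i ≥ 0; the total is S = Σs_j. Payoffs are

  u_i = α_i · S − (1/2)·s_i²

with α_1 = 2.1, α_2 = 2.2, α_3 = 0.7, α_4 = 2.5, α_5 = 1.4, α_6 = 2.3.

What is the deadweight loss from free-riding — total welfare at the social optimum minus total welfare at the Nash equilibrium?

Household i's FOC: ∂u_i/∂s_i = α_i − s_i = 0, so s_i* = α_i.
NE contributions = (2.1, 2.2, 0.7, 2.5, 1.4, 2.3); S = 11.2.
W^NE = (Σα)·S − ½Σα_i² = 11.2² − ½·23.24 = 113.82.
Planner sets s_i = Σα_j = 11.2 for every i, so S^SO = 6·11.2 = 67.2.
W^SO = (Σα)·S^SO − ½·6·(Σα)² = (6/2)·11.2² = 376.32.
Deadweight loss = W^SO − W^NE = 262.5.

262.5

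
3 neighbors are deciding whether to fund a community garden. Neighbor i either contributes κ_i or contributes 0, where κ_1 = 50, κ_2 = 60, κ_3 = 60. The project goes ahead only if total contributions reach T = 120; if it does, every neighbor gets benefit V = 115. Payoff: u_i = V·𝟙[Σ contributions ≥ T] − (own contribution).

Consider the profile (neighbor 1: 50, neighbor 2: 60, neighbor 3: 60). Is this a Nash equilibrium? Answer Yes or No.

No

Total = 170 ≥ 120: provided.
Neighbor 1 (pledges 50, payoff 65): dropping to 0 → total 120, payoff 115. Profitable deviation.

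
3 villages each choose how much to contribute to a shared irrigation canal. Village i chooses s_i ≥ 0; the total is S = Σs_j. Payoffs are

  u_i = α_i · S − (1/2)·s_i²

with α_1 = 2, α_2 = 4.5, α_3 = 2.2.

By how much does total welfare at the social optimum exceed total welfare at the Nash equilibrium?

52.39

Village i's FOC: ∂u_i/∂s_i = α_i − s_i = 0, so s_i* = α_i.
NE contributions = (2, 4.5, 2.2); S = 8.7.
W^NE = (Σα)·S − ½Σα_i² = 8.7² − ½·29.09 = 61.145.
Planner sets s_i = Σα_j = 8.7 for every i, so S^SO = 3·8.7 = 26.1.
W^SO = (Σα)·S^SO − ½·3·(Σα)² = (3/2)·8.7² = 113.535.
Deadweight loss = W^SO − W^NE = 52.39.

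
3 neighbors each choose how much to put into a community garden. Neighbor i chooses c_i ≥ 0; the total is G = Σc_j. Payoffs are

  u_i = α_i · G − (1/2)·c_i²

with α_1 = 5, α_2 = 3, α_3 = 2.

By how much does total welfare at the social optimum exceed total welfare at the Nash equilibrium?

69

Neighbor i's FOC: ∂u_i/∂c_i = α_i − c_i = 0, so c_i* = α_i.
NE contributions = (5, 3, 2); G = 10.
W^NE = (Σα)·G − ½Σα_i² = 10² − ½·38 = 81.
Planner sets c_i = Σα_j = 10 for every i, so G^SO = 3·10 = 30.
W^SO = (Σα)·G^SO − ½·3·(Σα)² = (3/2)·10² = 150.
Deadweight loss = W^SO − W^NE = 69.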